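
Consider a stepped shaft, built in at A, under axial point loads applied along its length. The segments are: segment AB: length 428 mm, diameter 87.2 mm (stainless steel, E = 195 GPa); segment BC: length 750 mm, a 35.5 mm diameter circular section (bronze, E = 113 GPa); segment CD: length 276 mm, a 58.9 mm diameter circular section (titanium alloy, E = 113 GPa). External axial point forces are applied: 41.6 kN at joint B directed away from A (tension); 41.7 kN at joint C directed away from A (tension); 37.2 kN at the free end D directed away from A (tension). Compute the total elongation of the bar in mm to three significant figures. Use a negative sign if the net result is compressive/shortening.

Internal axial forces (sectioning from the free end, tension +): N_CD = 37.2 kN, N_BC = 78.9 kN, N_AB = 120.5 kN.
A_AB = 5972 mm².
A_BC = 989.8 mm².
A_CD = 2725 mm².
δ_AB = 120500·428/(5972·195000) = 0.04429 mm
δ_BC = 78900·750/(989.8·113000) = 0.5291 mm
δ_CD = 37200·276/(2725·113000) = 0.03335 mm
δ = Σδ_i = 0.6067 mm.

0.607 mm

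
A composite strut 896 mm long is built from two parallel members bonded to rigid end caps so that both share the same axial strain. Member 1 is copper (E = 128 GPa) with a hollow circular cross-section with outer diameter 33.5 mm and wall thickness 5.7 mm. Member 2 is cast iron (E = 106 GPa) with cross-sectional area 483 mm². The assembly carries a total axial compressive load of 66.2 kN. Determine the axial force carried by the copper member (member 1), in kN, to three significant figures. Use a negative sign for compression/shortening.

A_1 = 497.8 mm².
Equal strain + equilibrium ⇒ each member carries load in proportion to AE: A₁E₁ = 63720000 N, A₂E₂ = 51200000 N, ΣAE = 114900000 N.
F₁ = P·A₁E₁/ΣAE = -66200·63720000/114900000 = -36710 N.

-36.7 kN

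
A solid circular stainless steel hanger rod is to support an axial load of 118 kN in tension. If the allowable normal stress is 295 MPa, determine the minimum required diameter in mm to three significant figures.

Required area A ≥ P/σ_allow = 118000/295 = 400 mm².
For a solid circular section, d ≥ √(4A/π) = 22.57 mm.

22.6 mm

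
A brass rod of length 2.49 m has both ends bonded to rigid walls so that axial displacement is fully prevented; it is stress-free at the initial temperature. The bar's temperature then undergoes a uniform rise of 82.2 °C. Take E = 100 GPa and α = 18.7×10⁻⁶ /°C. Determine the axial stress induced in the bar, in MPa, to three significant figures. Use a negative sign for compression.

Free thermal expansion αLΔT = 18.7e-6 · 2490 · 82.2 = 3.827 mm.
The walls impose strain ε = −(3.827)/2490 = -1.5371e-03; σ = Eε = 100000 · -1.5371e-03 = -153.7 MPa.

-154 MPa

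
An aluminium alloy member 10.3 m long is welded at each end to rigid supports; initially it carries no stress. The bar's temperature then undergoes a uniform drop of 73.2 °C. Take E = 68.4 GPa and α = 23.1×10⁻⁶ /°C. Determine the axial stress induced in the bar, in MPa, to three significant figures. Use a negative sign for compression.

Free thermal expansion αLΔT = 23.1e-6 · 10300 · -73.2 = -17.42 mm.
The walls impose strain ε = −(-17.42)/10300 = 1.6909e-03; σ = Eε = 68400 · 1.6909e-03 = 115.7 MPa.

116 MPa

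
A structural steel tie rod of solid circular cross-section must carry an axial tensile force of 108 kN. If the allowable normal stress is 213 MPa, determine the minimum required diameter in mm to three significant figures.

Required area A ≥ P/σ_allow = 108000/213 = 507 mm².
For a solid circular section, d ≥ √(4A/π) = 25.41 mm.

25.4 mm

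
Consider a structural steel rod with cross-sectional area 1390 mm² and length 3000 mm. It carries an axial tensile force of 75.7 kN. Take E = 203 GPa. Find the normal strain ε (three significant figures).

2.68e-04

σ = N/A = 54.46 MPa; ε = σ/E = 54.46/203000 = 2.683e-04.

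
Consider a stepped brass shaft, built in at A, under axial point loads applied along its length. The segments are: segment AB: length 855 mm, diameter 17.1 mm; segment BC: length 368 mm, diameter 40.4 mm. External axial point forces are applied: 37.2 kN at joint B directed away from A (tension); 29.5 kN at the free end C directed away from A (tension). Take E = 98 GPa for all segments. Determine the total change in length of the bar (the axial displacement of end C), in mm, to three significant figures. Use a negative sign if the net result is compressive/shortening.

Internal axial forces (sectioning from the free end, tension +): N_BC = 29.5 kN, N_AB = 66.7 kN.
A_AB = 229.7 mm².
A_BC = 1282 mm².
δ_AB = 66700·855/(229.7·98000) = 2.534 mm
δ_BC = 29500·368/(1282·98000) = 0.08642 mm
δ = Σδ_i = 2.62 mm.

2.62 mm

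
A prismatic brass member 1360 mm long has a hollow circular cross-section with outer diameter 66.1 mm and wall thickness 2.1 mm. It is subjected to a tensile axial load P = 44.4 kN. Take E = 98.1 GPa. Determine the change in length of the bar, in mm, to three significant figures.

1.46 mm

A = 422.2 mm².
δ_mech = NL/(AE) = 44400·1360/(422.2·98100) = 1.458 mm.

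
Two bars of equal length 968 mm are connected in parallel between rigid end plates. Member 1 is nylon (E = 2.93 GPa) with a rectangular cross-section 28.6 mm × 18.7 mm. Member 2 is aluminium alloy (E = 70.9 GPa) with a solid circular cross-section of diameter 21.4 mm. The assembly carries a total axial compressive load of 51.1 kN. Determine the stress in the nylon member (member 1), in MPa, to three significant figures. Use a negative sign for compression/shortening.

A_1 = 534.8 mm².
A_2 = 359.7 mm².
Equal strain + equilibrium ⇒ each member carries load in proportion to AE: A₁E₁ = 1567000 N, A₂E₂ = 25500000 N, ΣAE = 27070000 N.
σ₁ = P·E₁/ΣAE = -51100·2930/27070000 = -5.531 MPa.

-5.53 MPa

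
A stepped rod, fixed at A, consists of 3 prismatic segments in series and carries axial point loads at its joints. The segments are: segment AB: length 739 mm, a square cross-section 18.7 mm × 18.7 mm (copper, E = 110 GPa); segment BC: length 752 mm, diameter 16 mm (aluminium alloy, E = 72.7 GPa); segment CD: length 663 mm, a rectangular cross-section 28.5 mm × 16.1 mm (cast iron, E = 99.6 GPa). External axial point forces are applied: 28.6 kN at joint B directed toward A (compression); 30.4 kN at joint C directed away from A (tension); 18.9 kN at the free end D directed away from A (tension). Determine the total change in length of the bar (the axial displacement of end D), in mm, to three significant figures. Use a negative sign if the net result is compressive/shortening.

3.21 mm

Internal axial forces (sectioning from the free end, tension +): N_CD = 18.9 kN, N_BC = 49.3 kN, N_AB = 20.7 kN.
A_AB = 349.7 mm².
A_BC = 201.1 mm².
A_CD = 458.9 mm².
δ_AB = 20700·739/(349.7·110000) = 0.3977 mm
δ_BC = 49300·752/(201.1·72700) = 2.536 mm
δ_CD = 18900·663/(458.9·99600) = 0.2742 mm
δ = Σδ_i = 3.208 mm.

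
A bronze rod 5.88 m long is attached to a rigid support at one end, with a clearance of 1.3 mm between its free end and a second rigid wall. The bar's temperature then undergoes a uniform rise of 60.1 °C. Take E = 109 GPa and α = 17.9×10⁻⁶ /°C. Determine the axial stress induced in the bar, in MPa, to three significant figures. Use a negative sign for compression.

Free thermal expansion αLΔT = 17.9e-6 · 5880 · 60.1 = 6.326 mm.
The walls engage after the gap closes; constrained expansion = 6.326 − 1.3 = 5.026 mm.
The walls impose strain ε = −(5.026)/5880 = -8.5470e-04; σ = Eε = 109000 · -8.5470e-04 = -93.16 MPa.

-93.2 MPa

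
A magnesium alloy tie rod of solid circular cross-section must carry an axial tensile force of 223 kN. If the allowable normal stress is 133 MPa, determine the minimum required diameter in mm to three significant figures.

Required area A ≥ P/σ_allow = 223000/133 = 1677 mm².
For a solid circular section, d ≥ √(4A/π) = 46.2 mm.

46.2 mm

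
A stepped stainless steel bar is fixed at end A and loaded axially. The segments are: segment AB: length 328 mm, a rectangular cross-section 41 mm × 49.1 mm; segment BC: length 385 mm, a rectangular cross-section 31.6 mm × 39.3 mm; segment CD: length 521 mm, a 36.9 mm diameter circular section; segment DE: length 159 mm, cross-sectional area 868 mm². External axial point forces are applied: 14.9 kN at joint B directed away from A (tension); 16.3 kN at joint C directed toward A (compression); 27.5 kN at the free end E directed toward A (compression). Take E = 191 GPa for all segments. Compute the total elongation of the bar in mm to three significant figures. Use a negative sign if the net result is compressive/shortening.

Internal axial forces (sectioning from the free end, tension +): N_DE = -27.5 kN, N_CD = -27.5 kN, N_BC = -43.8 kN, N_AB = -28.9 kN.
A_AB = 2013 mm².
A_BC = 1242 mm².
A_CD = 1069 mm².
δ_AB = -28900·328/(2013·191000) = -0.02465 mm
δ_BC = -43800·385/(1242·191000) = -0.07109 mm
δ_CD = -27500·521/(1069·191000) = -0.07014 mm
δ_DE = -27500·159/(868·191000) = -0.02637 mm
δ = Σδ_i = -0.1923 mm.

-0.192 mm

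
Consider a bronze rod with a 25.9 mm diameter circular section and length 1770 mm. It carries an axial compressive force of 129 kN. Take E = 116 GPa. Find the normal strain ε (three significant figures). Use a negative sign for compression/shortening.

-0.00211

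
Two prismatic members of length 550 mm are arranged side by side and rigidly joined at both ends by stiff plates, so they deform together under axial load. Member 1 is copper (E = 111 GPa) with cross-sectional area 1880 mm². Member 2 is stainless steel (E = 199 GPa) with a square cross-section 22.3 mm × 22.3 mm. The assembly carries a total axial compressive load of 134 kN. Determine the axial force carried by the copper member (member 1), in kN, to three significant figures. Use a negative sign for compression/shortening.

A_2 = 497.3 mm².
Equal strain + equilibrium ⇒ each member carries load in proportion to AE: A₁E₁ = 208700000 N, A₂E₂ = 98960000 N, ΣAE = 307600000 N.
F₁ = P·A₁E₁/ΣAE = -134000·208700000/307600000 = -90900 N.

-90.9 kN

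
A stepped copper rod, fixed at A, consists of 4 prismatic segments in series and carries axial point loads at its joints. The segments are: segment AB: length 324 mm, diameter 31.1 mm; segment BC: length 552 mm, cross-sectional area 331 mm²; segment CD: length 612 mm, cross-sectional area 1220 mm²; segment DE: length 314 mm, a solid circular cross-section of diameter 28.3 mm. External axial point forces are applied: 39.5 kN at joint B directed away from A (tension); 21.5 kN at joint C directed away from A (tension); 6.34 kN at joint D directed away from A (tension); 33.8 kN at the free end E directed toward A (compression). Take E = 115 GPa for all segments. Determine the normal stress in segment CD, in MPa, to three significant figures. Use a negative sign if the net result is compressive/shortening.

-22.5 MPa

Internal axial forces (sectioning from the free end, tension +): N_DE = -33.8 kN, N_CD = -27.46 kN, N_BC = -5.96 kN, N_AB = 33.54 kN.
σ_CD = N_CD/A_CD = -27460/1220 = -22.51 MPa.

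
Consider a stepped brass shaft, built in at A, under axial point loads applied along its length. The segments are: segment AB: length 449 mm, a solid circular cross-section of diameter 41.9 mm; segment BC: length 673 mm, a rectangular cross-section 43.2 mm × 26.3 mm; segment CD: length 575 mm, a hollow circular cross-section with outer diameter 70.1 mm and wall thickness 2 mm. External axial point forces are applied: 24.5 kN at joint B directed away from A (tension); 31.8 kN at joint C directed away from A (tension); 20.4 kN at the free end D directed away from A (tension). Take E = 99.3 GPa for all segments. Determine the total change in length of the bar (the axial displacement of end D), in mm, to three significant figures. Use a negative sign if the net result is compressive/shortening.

Internal axial forces (sectioning from the free end, tension +): N_CD = 20.4 kN, N_BC = 52.2 kN, N_AB = 76.7 kN.
A_AB = 1379 mm².
A_BC = 1136 mm².
A_CD = 427.9 mm².
δ_AB = 76700·449/(1379·99300) = 0.2515 mm
δ_BC = 52200·673/(1136·99300) = 0.3114 mm
δ_CD = 20400·575/(427.9·99300) = 0.2761 mm
δ = Σδ_i = 0.839 mm.

0.839 mm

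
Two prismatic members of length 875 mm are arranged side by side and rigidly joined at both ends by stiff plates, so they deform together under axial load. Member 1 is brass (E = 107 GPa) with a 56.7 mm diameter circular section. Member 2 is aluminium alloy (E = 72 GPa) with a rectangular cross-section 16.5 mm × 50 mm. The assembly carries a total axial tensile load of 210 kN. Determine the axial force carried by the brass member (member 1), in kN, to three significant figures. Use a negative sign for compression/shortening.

A_1 = 2525 mm².
A_2 = 825 mm².
Equal strain + equilibrium ⇒ each member carries load in proportion to AE: A₁E₁ = 270200000 N, A₂E₂ = 59400000 N, ΣAE = 329600000 N.
F₁ = P·A₁E₁/ΣAE = 210000·270200000/329600000 = 172200 N.

172 kN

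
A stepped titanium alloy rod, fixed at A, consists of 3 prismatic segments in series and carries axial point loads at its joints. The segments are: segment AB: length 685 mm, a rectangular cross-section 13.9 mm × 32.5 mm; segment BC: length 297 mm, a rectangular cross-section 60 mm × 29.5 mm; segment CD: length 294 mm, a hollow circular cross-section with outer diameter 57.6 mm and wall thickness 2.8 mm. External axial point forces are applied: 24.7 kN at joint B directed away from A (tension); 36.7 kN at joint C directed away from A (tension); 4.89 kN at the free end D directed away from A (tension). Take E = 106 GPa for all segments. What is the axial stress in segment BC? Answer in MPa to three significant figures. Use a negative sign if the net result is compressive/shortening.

23.5 MPa

Internal axial forces (sectioning from the free end, tension +): N_CD = 4.89 kN, N_BC = 41.59 kN, N_AB = 66.29 kN.
A_BC = 1770 mm².
σ_BC = N_BC/A_BC = 41590/1770 = 23.5 MPa.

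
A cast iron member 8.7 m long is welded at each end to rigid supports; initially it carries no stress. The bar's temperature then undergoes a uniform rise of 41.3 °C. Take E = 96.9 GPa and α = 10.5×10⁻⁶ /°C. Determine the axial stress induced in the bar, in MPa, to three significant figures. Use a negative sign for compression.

-42.0 MPa

Free thermal expansion αLΔT = 10.5e-6 · 8700 · 41.3 = 3.773 mm.
The walls impose strain ε = −(3.773)/8700 = -4.3365e-04; σ = Eε = 96900 · -4.3365e-04 = -42.02 MPa.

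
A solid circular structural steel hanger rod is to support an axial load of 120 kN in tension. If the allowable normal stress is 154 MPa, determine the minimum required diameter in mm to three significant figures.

31.5 mm

Required area A ≥ P/σ_allow = 120000/154 = 779.2 mm².
For a solid circular section, d ≥ √(4A/π) = 31.5 mm.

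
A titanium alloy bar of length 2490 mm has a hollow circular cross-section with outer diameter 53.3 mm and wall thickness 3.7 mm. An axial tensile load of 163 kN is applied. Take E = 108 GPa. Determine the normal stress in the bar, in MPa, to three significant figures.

A = 576.5 mm².
σ = N/A = 163000/576.5 = 282.7 MPa.

283 MPa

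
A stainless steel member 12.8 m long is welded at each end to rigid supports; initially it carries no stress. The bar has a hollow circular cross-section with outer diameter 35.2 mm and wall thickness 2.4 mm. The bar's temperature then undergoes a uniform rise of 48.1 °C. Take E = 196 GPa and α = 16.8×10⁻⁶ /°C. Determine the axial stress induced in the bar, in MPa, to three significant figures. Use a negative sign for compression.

-158 MPa

Free thermal expansion αLΔT = 16.8e-6 · 12800 · 48.1 = 10.34 mm.
The walls impose strain ε = −(10.34)/12800 = -8.0808e-04; σ = Eε = 196000 · -8.0808e-04 = -158.4 MPa.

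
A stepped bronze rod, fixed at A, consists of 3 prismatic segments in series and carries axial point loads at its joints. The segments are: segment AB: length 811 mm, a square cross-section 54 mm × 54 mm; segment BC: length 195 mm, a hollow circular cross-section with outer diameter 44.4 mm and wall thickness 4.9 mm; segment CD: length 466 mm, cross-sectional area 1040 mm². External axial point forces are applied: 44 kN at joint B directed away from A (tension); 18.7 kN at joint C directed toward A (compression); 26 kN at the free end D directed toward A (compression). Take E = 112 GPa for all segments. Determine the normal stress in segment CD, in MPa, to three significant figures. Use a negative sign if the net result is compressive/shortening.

Internal axial forces (sectioning from the free end, tension +): N_CD = -26 kN, N_BC = -44.7 kN, N_AB = -0.7 kN.
σ_CD = N_CD/A_CD = -26000/1040 = -25 MPa.

-25.0 MPa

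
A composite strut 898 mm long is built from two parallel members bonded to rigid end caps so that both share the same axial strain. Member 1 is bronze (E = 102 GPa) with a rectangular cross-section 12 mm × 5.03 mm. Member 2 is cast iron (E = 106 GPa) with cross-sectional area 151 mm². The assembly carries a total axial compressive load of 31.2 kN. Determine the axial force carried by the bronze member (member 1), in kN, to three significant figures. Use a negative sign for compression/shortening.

A_1 = 60.36 mm².
Equal strain + equilibrium ⇒ each member carries load in proportion to AE: A₁E₁ = 6157000 N, A₂E₂ = 16010000 N, ΣAE = 22160000 N.
F₁ = P·A₁E₁/ΣAE = -31200·6157000/22160000 = -8667 N.

-8.67 kN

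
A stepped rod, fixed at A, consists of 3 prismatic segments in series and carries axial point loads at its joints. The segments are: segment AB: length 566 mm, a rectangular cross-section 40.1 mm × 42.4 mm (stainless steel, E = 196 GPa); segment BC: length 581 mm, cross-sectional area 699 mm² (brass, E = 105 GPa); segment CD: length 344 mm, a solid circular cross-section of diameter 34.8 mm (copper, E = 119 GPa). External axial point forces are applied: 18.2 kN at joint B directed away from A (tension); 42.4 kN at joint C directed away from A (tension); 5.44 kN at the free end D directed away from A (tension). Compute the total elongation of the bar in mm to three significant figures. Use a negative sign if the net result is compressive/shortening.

0.507 mm

Internal axial forces (sectioning from the free end, tension +): N_CD = 5.44 kN, N_BC = 47.84 kN, N_AB = 66.04 kN.
A_AB = 1700 mm².
A_CD = 951.1 mm².
δ_AB = 66040·566/(1700·196000) = 0.1122 mm
δ_BC = 47840·581/(699·105000) = 0.3787 mm
δ_CD = 5440·344/(951.1·119000) = 0.01653 mm
δ = Σδ_i = 0.5074 mm.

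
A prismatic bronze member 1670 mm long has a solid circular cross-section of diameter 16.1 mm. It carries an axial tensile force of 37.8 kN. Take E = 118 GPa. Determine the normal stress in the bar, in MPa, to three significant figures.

A = 203.6 mm².
σ = N/A = 37800/203.6 = 185.7 MPa.

186 MPa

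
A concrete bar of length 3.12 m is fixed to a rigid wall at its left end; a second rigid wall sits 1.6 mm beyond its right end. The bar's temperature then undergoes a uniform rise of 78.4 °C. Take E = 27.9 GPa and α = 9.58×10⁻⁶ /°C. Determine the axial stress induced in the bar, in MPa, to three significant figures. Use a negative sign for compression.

Free thermal expansion αLΔT = 9.58e-6 · 3120 · 78.4 = 2.343 mm.
The walls engage after the gap closes; constrained expansion = 2.343 − 1.6 = 0.7433 mm.
The walls impose strain ε = −(0.7433)/3120 = -2.3825e-04; σ = Eε = 27900 · -2.3825e-04 = -6.647 MPa.

-6.65 MPa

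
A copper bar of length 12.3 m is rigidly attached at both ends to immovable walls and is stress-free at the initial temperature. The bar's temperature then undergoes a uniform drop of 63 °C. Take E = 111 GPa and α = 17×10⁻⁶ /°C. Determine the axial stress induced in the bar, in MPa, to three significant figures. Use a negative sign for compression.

119 MPa

Free thermal expansion αLΔT = 17e-6 · 12300 · -63 = -13.17 mm.
The walls impose strain ε = −(-13.17)/12300 = 1.0710e-03; σ = Eε = 111000 · 1.0710e-03 = 118.9 MPa.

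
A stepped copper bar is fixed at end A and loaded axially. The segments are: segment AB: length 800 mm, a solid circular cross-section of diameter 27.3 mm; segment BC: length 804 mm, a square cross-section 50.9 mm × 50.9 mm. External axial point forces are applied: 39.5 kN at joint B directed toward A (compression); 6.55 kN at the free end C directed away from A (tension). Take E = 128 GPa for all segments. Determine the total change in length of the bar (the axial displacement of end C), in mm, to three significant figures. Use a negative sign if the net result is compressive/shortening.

-0.336 mm

Internal axial forces (sectioning from the free end, tension +): N_BC = 6.55 kN, N_AB = -32.95 kN.
A_AB = 585.3 mm².
A_BC = 2591 mm².
δ_AB = -32950·800/(585.3·128000) = -0.3518 mm
δ_BC = 6550·804/(2591·128000) = 0.01588 mm
δ = Σδ_i = -0.3359 mm.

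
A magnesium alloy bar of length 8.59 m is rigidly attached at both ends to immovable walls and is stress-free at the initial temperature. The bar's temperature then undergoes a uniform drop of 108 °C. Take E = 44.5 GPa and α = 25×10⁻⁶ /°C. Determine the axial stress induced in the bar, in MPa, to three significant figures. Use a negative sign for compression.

120 MPa

Free thermal expansion αLΔT = 25e-6 · 8590 · -108 = -23.19 mm.
The walls impose strain ε = −(-23.19)/8590 = 2.7000e-03; σ = Eε = 44500 · 2.7000e-03 = 120.1 MPa.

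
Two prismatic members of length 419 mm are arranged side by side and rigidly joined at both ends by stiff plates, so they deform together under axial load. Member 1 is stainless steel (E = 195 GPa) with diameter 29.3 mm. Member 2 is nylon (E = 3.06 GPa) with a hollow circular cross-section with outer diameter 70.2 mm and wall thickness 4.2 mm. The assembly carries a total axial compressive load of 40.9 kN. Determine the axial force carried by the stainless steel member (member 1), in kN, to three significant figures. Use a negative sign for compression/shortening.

-40.1 kN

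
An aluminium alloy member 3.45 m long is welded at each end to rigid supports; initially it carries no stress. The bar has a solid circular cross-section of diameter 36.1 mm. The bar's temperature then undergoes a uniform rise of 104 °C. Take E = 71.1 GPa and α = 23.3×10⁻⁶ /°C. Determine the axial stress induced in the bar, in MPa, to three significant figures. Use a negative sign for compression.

-172 MPa

Free thermal expansion αLΔT = 23.3e-6 · 3450 · 104 = 8.36 mm.
The walls impose strain ε = −(8.36)/3450 = -2.4232e-03; σ = Eε = 71100 · -2.4232e-03 = -172.3 MPa.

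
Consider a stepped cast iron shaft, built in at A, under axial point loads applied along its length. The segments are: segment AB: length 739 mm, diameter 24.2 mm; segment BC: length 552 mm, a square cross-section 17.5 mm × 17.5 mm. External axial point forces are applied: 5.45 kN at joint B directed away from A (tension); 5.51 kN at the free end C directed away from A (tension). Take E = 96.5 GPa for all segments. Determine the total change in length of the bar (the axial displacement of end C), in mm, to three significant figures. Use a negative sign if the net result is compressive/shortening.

0.285 mm

Internal axial forces (sectioning from the free end, tension +): N_BC = 5.51 kN, N_AB = 10.96 kN.
A_AB = 460 mm².
A_BC = 306.2 mm².
δ_AB = 10960·739/(460·96500) = 0.1825 mm
δ_BC = 5510·552/(306.2·96500) = 0.1029 mm
δ = Σδ_i = 0.2854 mm.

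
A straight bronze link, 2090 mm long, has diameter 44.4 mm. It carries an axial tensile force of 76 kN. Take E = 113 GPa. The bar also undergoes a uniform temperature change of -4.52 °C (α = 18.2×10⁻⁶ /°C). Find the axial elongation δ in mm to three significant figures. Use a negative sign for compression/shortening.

0.736 mm

A = 1548 mm².
δ_mech = NL/(AE) = 76000·2090/(1548·113000) = 0.9079 mm.
δ_thermal = αLΔT = 18.2e-6·2090·-4.52 = -0.1719 mm.
δ = δ_mech + δ_thermal = 0.7359 mm.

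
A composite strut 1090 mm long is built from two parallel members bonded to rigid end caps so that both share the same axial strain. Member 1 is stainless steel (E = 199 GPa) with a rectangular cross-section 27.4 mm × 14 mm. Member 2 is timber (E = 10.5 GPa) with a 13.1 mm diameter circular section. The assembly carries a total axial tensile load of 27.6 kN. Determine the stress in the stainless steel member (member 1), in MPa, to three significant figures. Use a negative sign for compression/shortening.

70.6 MPa

A_1 = 383.6 mm².
A_2 = 134.8 mm².
Equal strain + equilibrium ⇒ each member carries load in proportion to AE: A₁E₁ = 76340000 N, A₂E₂ = 1415000 N, ΣAE = 77750000 N.
σ₁ = P·E₁/ΣAE = 27600·199000/77750000 = 70.64 MPa.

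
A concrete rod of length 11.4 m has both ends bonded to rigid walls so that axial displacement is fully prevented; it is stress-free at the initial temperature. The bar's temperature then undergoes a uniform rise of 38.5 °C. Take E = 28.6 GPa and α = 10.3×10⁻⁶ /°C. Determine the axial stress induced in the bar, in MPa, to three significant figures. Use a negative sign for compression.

-11.3 MPa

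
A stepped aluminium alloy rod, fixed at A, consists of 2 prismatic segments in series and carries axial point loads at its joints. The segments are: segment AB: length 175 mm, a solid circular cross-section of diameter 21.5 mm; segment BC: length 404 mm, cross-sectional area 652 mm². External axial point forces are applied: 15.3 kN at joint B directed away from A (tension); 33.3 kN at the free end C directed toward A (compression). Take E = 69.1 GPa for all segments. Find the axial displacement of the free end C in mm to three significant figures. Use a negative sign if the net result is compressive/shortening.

Internal axial forces (sectioning from the free end, tension +): N_BC = -33.3 kN, N_AB = -18 kN.
A_AB = 363.1 mm².
δ_AB = -18000·175/(363.1·69100) = -0.1256 mm
δ_BC = -33300·404/(652·69100) = -0.2986 mm
δ = Σδ_i = -0.4242 mm.

-0.424 mm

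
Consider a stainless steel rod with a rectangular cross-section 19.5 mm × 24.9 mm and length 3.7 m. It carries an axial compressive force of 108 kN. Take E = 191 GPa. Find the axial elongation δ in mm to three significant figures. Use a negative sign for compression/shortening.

-4.31 mm

A = 485.5 mm².
δ_mech = NL/(AE) = -108000·3700/(485.5·191000) = -4.309 mm.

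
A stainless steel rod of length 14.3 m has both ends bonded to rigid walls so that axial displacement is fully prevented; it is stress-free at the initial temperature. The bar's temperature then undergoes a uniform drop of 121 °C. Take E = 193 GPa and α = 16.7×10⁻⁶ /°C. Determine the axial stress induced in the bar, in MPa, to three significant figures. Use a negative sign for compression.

Free thermal expansion αLΔT = 16.7e-6 · 14300 · -121 = -28.9 mm.
The walls impose strain ε = −(-28.9)/14300 = 2.0207e-03; σ = Eε = 193000 · 2.0207e-03 = 390 MPa.

390 MPa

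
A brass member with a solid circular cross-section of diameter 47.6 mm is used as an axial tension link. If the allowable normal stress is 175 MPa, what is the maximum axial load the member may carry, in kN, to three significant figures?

A = 1780 mm².
P_max = σ_allow · A = 175 · 1780 = 311400 N = 311.4 kN.

311 kN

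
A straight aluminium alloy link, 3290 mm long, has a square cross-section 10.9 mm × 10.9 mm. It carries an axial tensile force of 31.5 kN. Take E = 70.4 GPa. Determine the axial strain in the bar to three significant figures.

0.00377

A = 118.8 mm².
σ = N/A = 265.1 MPa; ε = σ/E = 265.1/70400 = 3.766e-03.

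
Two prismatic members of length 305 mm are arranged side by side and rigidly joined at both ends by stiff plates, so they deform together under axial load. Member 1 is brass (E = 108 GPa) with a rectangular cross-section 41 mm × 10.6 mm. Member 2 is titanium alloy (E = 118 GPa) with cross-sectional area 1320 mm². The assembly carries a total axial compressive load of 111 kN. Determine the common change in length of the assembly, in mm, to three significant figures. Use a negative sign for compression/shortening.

-0.167 mm

A_1 = 434.6 mm².
Equal strain + equilibrium ⇒ each member carries load in proportion to AE: A₁E₁ = 46940000 N, A₂E₂ = 155800000 N, ΣAE = 202700000 N.
δ = PL/ΣAE = -111000·305/202700000 = -0.167 mm.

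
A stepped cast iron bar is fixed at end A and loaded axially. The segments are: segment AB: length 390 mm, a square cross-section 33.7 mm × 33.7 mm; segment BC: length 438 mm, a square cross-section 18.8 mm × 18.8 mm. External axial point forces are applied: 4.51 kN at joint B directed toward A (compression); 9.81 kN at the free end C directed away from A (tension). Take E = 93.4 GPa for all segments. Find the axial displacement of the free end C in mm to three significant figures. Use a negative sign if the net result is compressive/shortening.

0.150 mm

Internal axial forces (sectioning from the free end, tension +): N_BC = 9.81 kN, N_AB = 5.3 kN.
A_AB = 1136 mm².
A_BC = 353.4 mm².
δ_AB = 5300·390/(1136·93400) = 0.01949 mm
δ_BC = 9810·438/(353.4·93400) = 0.1302 mm
δ = Σδ_i = 0.1496 mm.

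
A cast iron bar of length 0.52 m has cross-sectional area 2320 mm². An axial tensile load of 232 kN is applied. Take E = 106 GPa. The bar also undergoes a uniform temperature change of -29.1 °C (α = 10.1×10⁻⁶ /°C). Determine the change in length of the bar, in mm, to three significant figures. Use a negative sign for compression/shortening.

0.338 mm

δ_mech = NL/(AE) = 232000·520/(2320·106000) = 0.4906 mm.
δ_thermal = αLΔT = 10.1e-6·520·-29.1 = -0.1528 mm.
δ = δ_mech + δ_thermal = 0.3377 mm.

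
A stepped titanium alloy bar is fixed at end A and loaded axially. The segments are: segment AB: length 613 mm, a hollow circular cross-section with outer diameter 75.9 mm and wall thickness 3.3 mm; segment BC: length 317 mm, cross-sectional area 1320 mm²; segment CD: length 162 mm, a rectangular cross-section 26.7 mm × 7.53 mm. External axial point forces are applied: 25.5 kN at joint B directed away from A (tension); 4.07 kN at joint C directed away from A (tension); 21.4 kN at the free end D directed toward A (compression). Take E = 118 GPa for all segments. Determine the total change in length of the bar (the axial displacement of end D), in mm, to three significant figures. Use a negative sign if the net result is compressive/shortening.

-0.125 mm

Internal axial forces (sectioning from the free end, tension +): N_CD = -21.4 kN, N_BC = -17.33 kN, N_AB = 8.17 kN.
A_AB = 752.7 mm².
A_CD = 201.1 mm².
δ_AB = 8170·613/(752.7·118000) = 0.05639 mm
δ_BC = -17330·317/(1320·118000) = -0.03527 mm
δ_CD = -21400·162/(201.1·118000) = -0.1461 mm
δ = Σδ_i = -0.125 mm.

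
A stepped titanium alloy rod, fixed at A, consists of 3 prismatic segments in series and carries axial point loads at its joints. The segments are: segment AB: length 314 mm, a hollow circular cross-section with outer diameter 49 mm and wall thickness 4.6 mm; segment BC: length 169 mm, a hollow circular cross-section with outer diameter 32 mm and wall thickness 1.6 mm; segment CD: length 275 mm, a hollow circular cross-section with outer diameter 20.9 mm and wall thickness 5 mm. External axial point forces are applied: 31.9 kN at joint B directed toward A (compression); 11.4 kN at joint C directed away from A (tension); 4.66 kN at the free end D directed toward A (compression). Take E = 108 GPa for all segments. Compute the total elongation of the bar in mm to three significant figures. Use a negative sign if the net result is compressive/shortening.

-0.0925 mm

Internal axial forces (sectioning from the free end, tension +): N_CD = -4.66 kN, N_BC = 6.74 kN, N_AB = -25.16 kN.
A_AB = 641.6 mm².
A_BC = 152.8 mm².
A_CD = 249.8 mm².
δ_AB = -25160·314/(641.6·108000) = -0.114 mm
δ_BC = 6740·169/(152.8·108000) = 0.06902 mm
δ_CD = -4660·275/(249.8·108000) = -0.04751 mm
δ = Σδ_i = -0.09249 mm.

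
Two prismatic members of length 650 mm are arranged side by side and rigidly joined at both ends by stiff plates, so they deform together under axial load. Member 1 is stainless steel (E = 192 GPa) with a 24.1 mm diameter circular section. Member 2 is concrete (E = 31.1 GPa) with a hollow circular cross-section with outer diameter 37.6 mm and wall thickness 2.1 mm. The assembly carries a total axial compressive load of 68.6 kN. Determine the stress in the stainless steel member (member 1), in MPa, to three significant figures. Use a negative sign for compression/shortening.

-139 MPa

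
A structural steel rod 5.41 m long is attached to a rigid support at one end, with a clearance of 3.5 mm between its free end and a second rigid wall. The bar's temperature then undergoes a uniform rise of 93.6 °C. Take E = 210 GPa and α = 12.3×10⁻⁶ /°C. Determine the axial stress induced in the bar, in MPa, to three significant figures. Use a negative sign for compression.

Free thermal expansion αLΔT = 12.3e-6 · 5410 · 93.6 = 6.228 mm.
The walls engage after the gap closes; constrained expansion = 6.228 − 3.5 = 2.728 mm.
The walls impose strain ε = −(2.728)/5410 = -5.0433e-04; σ = Eε = 210000 · -5.0433e-04 = -105.9 MPa.

-106 MPa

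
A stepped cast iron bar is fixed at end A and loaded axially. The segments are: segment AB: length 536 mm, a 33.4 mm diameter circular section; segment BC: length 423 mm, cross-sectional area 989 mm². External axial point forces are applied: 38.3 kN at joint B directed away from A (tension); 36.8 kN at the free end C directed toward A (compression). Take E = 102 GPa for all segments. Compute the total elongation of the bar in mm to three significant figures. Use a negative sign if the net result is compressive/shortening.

-0.145 mm

Internal axial forces (sectioning from the free end, tension +): N_BC = -36.8 kN, N_AB = 1.5 kN.
A_AB = 876.2 mm².
δ_AB = 1500·536/(876.2·102000) = 0.008996 mm
δ_BC = -36800·423/(989·102000) = -0.1543 mm
δ = Σδ_i = -0.1453 mm.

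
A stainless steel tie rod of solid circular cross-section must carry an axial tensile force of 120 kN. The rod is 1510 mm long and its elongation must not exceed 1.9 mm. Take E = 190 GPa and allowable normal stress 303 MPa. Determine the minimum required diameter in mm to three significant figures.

25.3 mm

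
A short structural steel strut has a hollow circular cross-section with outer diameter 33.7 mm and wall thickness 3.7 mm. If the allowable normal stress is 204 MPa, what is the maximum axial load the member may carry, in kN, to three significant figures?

71.1 kN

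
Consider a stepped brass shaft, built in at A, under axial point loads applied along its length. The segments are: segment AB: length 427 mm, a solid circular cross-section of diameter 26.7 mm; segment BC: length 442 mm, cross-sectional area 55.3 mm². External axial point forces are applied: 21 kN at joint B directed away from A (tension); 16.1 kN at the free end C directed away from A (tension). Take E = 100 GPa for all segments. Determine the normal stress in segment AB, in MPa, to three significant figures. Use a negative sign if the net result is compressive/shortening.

66.3 MPa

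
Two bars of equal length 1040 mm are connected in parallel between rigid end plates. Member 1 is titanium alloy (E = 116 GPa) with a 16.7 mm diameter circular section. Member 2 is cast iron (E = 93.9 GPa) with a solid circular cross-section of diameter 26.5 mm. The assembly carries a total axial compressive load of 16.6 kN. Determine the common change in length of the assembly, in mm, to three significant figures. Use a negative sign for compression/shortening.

A_1 = 219 mm².
A_2 = 551.5 mm².
Equal strain + equilibrium ⇒ each member carries load in proportion to AE: A₁E₁ = 25410000 N, A₂E₂ = 51790000 N, ΣAE = 77200000 N.
δ = PL/ΣAE = -16600·1040/77200000 = -0.2236 mm.

-0.224 mm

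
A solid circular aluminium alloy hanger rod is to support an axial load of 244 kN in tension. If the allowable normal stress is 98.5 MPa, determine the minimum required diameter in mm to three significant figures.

Required area A ≥ P/σ_allow = 244000/98.5 = 2477 mm².
For a solid circular section, d ≥ √(4A/π) = 56.16 mm.

56.2 mm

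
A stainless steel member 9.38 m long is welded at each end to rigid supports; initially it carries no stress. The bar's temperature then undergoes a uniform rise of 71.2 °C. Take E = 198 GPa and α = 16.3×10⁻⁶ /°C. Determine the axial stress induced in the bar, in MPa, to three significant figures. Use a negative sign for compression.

Free thermal expansion αLΔT = 16.3e-6 · 9380 · 71.2 = 10.89 mm.
The walls impose strain ε = −(10.89)/9380 = -1.1606e-03; σ = Eε = 198000 · -1.1606e-03 = -229.8 MPa.

-230 MPa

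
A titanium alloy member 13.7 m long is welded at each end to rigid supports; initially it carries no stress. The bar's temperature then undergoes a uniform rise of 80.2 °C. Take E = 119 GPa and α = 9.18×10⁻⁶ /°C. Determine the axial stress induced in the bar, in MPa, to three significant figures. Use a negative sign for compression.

-87.6 MPa

Free thermal expansion αLΔT = 9.18e-6 · 13700 · 80.2 = 10.09 mm.
The walls impose strain ε = −(10.09)/13700 = -7.3624e-04; σ = Eε = 119000 · -7.3624e-04 = -87.61 MPa.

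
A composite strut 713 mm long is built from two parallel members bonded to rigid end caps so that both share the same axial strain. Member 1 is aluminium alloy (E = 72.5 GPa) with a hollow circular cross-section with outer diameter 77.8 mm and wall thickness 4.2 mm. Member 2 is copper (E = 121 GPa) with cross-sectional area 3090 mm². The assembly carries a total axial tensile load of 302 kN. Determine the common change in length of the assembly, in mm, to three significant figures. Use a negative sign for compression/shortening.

0.485 mm

A_1 = 971.1 mm².
Equal strain + equilibrium ⇒ each member carries load in proportion to AE: A₁E₁ = 70410000 N, A₂E₂ = 373900000 N, ΣAE = 444300000 N.
δ = PL/ΣAE = 302000·713/444300000 = 0.4846 mm.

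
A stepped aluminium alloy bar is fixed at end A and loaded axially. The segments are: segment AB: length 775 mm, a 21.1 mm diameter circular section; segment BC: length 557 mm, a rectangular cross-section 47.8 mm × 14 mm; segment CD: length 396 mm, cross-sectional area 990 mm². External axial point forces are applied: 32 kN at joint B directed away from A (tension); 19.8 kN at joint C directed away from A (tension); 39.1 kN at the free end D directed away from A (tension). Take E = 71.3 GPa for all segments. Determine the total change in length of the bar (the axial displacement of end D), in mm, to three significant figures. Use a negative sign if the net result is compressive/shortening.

Internal axial forces (sectioning from the free end, tension +): N_CD = 39.1 kN, N_BC = 58.9 kN, N_AB = 90.9 kN.
A_AB = 349.7 mm².
A_BC = 669.2 mm².
δ_AB = 90900·775/(349.7·71300) = 2.826 mm
δ_BC = 58900·557/(669.2·71300) = 0.6876 mm
δ_CD = 39100·396/(990·71300) = 0.2194 mm
δ = Σδ_i = 3.733 mm.

3.73 mm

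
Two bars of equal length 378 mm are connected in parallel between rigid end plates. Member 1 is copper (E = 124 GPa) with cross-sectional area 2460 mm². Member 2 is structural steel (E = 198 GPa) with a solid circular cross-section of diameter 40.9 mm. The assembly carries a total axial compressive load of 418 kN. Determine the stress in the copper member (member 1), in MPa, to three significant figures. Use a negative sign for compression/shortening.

-91.7 MPa

A_2 = 1314 mm².
Equal strain + equilibrium ⇒ each member carries load in proportion to AE: A₁E₁ = 305000000 N, A₂E₂ = 260100000 N, ΣAE = 565200000 N.
σ₁ = P·E₁/ΣAE = -418000·124000/565200000 = -91.71 MPa.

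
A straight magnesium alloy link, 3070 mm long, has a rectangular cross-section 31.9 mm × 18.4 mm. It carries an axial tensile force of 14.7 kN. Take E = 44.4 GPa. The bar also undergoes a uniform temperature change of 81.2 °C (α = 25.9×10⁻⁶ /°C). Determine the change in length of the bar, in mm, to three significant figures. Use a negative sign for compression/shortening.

8.19 mm

A = 587 mm².
δ_mech = NL/(AE) = 14700·3070/(587·44400) = 1.732 mm.
δ_thermal = αLΔT = 25.9e-6·3070·81.2 = 6.456 mm.
δ = δ_mech + δ_thermal = 8.188 mm.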